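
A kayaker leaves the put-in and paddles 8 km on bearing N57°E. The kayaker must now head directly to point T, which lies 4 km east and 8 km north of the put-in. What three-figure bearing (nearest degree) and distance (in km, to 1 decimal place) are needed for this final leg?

323°, 4.5 km

Leg 1 (N57°E, 8 km): east 8 sin 57° = 6.71, north 8 cos 57° = 4.36
Current position: (6.71, 4.36). Target: (4, 8). Remaining: Δeast = -2.71, Δnorth = 3.64.
Bearing = atan2(-2.71, 3.64) mod 360° = 323.36°; distance = √((-2.71)² + (3.64)²) = 4.540 km.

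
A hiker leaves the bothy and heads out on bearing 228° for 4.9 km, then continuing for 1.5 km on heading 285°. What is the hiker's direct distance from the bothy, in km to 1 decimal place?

5.9 km

Leg 1 (228°, 4.9 km): east 4.9 sin 228° = -3.64, north 4.9 cos 228° = -3.28
Leg 2 (285°, 1.5 km): east 1.5 sin 285° = -1.45, north 1.5 cos 285° = 0.39
Net: -5.09 east, -2.89 north. Distance = √((-5.09)² + (-2.89)²) = 5.854 km.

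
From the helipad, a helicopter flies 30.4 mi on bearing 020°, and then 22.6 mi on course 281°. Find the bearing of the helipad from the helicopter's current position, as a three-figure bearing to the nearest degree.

Leg 1 (020°, 30.4 mi): east 30.4 sin 20° = 10.40, north 30.4 cos 20° = 28.57
Leg 2 (281°, 22.6 mi): east 22.6 sin 281° = -22.18, north 22.6 cos 281° = 4.31
Net displacement: -11.79 east, 32.88 north. Direction back to start is (11.79, -32.88): bearing = atan2(11.79, -32.88) mod 360° = 160.28° ≈ 160°.

160°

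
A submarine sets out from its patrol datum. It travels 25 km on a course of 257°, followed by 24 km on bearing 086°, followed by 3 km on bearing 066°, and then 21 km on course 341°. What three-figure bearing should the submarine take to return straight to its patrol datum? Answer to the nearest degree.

Leg 1 (257°, 25 km): east 25 sin 257° = -24.36, north 25 cos 257° = -5.62
Leg 2 (086°, 24 km): east 24 sin 86° = 23.94, north 24 cos 86° = 1.67
Leg 3 (066°, 3 km): east 3 sin 66° = 2.74, north 3 cos 66° = 1.22
Leg 4 (341°, 21 km): east 21 sin 341° = -6.84, north 21 cos 341° = 19.86
Net displacement: -4.51 east, 17.13 north. Direction back to start is (4.51, -17.13): bearing = atan2(4.51, -17.13) mod 360° = 165.23° ≈ 165°.

165°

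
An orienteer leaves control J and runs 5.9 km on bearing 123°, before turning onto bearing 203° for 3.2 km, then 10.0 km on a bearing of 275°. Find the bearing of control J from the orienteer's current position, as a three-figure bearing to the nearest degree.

050°

Leg 1 (123°, 5.9 km): east 5.9 sin 123° = 4.95, north 5.9 cos 123° = -3.21
Leg 2 (203°, 3.2 km): east 3.2 sin 203° = -1.25, north 3.2 cos 203° = -2.95
Leg 3 (275°, 10.0 km): east 10.0 sin 275° = -9.96, north 10.0 cos 275° = 0.87
Net displacement: -6.26 east, -5.29 north. Direction back to start is (6.26, 5.29): bearing = atan2(6.26, 5.29) mod 360° = 49.83° ≈ 050°.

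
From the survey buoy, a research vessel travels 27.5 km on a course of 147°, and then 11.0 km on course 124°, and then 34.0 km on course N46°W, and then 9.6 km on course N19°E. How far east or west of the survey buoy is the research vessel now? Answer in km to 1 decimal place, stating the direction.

Leg 1 (147°, 27.5 km): east 27.5 sin 147° = 14.98, north 27.5 cos 147° = -23.06
Leg 2 (124°, 11.0 km): east 11.0 sin 124° = 9.12, north 11.0 cos 124° = -6.15
Leg 3 (N46°W, 34.0 km): east 34.0 sin 314° = -24.46, north 34.0 cos 314° = 23.62
Leg 4 (N19°E, 9.6 km): east 9.6 sin 19° = 3.13, north 9.6 cos 19° = 9.08
Net east component: 2.76 km.

2.8 km east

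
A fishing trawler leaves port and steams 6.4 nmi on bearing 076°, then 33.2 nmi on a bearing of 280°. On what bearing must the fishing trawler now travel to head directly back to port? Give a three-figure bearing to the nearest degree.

Leg 1 (076°, 6.4 nmi): east 6.4 sin 76° = 6.21, north 6.4 cos 76° = 1.55
Leg 2 (280°, 33.2 nmi): east 33.2 sin 280° = -32.70, north 33.2 cos 280° = 5.77
Net displacement: -26.49 east, 7.31 north. Direction back to start is (26.49, -7.31): bearing = atan2(26.49, -7.31) mod 360° = 105.44° ≈ 105°.

105°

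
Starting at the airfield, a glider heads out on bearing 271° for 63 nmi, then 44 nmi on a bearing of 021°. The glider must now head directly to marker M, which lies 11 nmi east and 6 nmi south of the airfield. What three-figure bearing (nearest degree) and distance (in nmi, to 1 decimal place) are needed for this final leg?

130°, 75.6 nmi

Leg 1 (271°, 63 nmi): east 63 sin 271° = -62.99, north 63 cos 271° = 1.10
Leg 2 (021°, 44 nmi): east 44 sin 21° = 15.77, north 44 cos 21° = 41.08
Current position: (-47.22, 42.18). Target: (11, -6). Remaining: Δeast = 58.22, Δnorth = -48.18.
Bearing = atan2(58.22, -48.18) mod 360° = 129.61°; distance = √((58.22)² + (-48.18)²) = 75.570 nmi.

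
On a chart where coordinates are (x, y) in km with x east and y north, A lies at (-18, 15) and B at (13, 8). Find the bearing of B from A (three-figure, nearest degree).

103°

Δeast = 13 − -18 = 31.00; Δnorth = 8 − 15 = -7.00.
Bearing = atan2(Δeast, Δnorth) mod 360° = 102.72° ≈ 103°.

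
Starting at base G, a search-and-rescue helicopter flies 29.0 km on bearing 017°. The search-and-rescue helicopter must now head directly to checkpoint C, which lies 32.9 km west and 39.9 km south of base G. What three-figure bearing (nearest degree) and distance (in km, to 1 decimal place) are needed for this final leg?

Leg 1 (017°, 29.0 km): east 29.0 sin 17° = 8.48, north 29.0 cos 17° = 27.73
Current position: (8.48, 27.73). Target: (-32.9, -39.9). Remaining: Δeast = -41.38, Δnorth = -67.63.
Bearing = atan2(-41.38, -67.63) mod 360° = 211.46°; distance = √((-41.38)² + (-67.63)²) = 79.287 km.

211°, 79.3 km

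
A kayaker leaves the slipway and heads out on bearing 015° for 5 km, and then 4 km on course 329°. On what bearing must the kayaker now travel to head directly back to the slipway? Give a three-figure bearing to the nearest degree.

Leg 1 (015°, 5 km): east 5 sin 15° = 1.29, north 5 cos 15° = 4.83
Leg 2 (329°, 4 km): east 4 sin 329° = -2.06, north 4 cos 329° = 3.43
Net displacement: -0.77 east, 8.26 north. Direction back to start is (0.77, -8.26): bearing = atan2(0.77, -8.26) mod 360° = 174.70° ≈ 175°.

175°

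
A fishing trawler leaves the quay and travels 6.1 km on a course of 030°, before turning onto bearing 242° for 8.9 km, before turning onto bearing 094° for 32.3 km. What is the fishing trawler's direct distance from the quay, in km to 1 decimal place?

Leg 1 (030°, 6.1 km): east 6.1 sin 30° = 3.05, north 6.1 cos 30° = 5.28
Leg 2 (242°, 8.9 km): east 8.9 sin 242° = -7.86, north 8.9 cos 242° = -4.18
Leg 3 (094°, 32.3 km): east 32.3 sin 94° = 32.22, north 32.3 cos 94° = -2.25
Net: 27.41 east, -1.15 north. Distance = √((27.41)² + (-1.15)²) = 27.437 km.

27.4 km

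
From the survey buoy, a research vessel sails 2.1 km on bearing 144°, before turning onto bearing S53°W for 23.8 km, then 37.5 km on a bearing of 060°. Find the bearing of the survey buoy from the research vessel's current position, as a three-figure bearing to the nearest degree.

Leg 1 (144°, 2.1 km): east 2.1 sin 144° = 1.23, north 2.1 cos 144° = -1.70
Leg 2 (S53°W, 23.8 km): east 23.8 sin 233° = -19.01, north 23.8 cos 233° = -14.32
Leg 3 (060°, 37.5 km): east 37.5 sin 60° = 32.48, north 37.5 cos 60° = 18.75
Net displacement: 14.70 east, 2.73 north. Direction back to start is (-14.70, -2.73): bearing = atan2(-14.70, -2.73) mod 360° = 259.49° ≈ 259°.

259°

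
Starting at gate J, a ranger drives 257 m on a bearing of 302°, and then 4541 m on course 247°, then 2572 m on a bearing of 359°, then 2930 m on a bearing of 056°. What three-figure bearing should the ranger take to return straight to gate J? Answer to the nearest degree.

Leg 1 (302°, 257 m): east 257 sin 302° = -217.95, north 257 cos 302° = 136.19
Leg 2 (247°, 4541 m): east 4541 sin 247° = -4180.01, north 4541 cos 247° = -1774.31
Leg 3 (359°, 2572 m): east 2572 sin 359° = -44.89, north 2572 cos 359° = 2571.61
Leg 4 (056°, 2930 m): east 2930 sin 56° = 2429.08, north 2930 cos 56° = 1638.44
Net displacement: -2013.77 east, 2571.92 north. Direction back to start is (2013.77, -2571.92): bearing = atan2(2013.77, -2571.92) mod 360° = 141.94° ≈ 142°.

142°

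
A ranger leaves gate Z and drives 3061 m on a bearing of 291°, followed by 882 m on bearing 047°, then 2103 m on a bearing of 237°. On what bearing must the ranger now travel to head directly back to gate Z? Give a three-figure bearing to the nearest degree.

Leg 1 (291°, 3061 m): east 3061 sin 291° = -2857.69, north 3061 cos 291° = 1096.96
Leg 2 (047°, 882 m): east 882 sin 47° = 645.05, north 882 cos 47° = 601.52
Leg 3 (237°, 2103 m): east 2103 sin 237° = -1763.72, north 2103 cos 237° = -1145.38
Net displacement: -3976.36 east, 553.11 north. Direction back to start is (3976.36, -553.11): bearing = atan2(3976.36, -553.11) mod 360° = 97.92° ≈ 098°.

098°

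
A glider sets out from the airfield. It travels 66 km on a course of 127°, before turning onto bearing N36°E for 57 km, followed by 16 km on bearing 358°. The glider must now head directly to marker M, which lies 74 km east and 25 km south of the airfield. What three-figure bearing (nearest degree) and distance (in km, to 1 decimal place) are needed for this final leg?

Leg 1 (127°, 66 km): east 66 sin 127° = 52.71, north 66 cos 127° = -39.72
Leg 2 (N36°E, 57 km): east 57 sin 36° = 33.50, north 57 cos 36° = 46.11
Leg 3 (358°, 16 km): east 16 sin 358° = -0.56, north 16 cos 358° = 15.99
Current position: (85.66, 22.38). Target: (74, -25). Remaining: Δeast = -11.66, Δnorth = -47.38.
Bearing = atan2(-11.66, -47.38) mod 360° = 193.82°; distance = √((-11.66)² + (-47.38)²) = 48.797 km.

194°, 48.8 km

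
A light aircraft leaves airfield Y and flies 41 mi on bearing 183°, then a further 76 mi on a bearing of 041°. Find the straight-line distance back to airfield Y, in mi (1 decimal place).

50.5 mi

Leg 1 (183°, 41 mi): east 41 sin 183° = -2.15, north 41 cos 183° = -40.94
Leg 2 (041°, 76 mi): east 76 sin 41° = 49.86, north 76 cos 41° = 57.36
Net: 47.71 east, 16.41 north. Distance = √((47.71)² + (16.41)²) = 50.459 mi.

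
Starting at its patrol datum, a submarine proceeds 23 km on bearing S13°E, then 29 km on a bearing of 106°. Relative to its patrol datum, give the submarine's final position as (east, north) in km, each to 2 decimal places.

(33.05, -30.40)

Leg 1 (S13°E, 23 km): east 23 sin 167° = 5.17, north 23 cos 167° = -22.41
Leg 2 (106°, 29 km): east 29 sin 106° = 27.88, north 29 cos 106° = -7.99
Summing: 33.05 km east, -30.40 km north → (33.05, -30.40).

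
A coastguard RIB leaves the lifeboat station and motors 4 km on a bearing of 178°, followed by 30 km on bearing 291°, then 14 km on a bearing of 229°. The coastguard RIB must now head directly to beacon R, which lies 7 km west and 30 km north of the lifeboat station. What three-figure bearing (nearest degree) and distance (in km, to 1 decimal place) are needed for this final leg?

Leg 1 (178°, 4 km): east 4 sin 178° = 0.14, north 4 cos 178° = -4.00
Leg 2 (291°, 30 km): east 30 sin 291° = -28.01, north 30 cos 291° = 10.75
Leg 3 (229°, 14 km): east 14 sin 229° = -10.57, north 14 cos 229° = -9.18
Current position: (-38.43, -2.43). Target: (-7, 30). Remaining: Δeast = 31.43, Δnorth = 32.43.
Bearing = atan2(31.43, 32.43) mod 360° = 44.11°; distance = √((31.43)² + (32.43)²) = 45.165 km.

044°, 45.2 km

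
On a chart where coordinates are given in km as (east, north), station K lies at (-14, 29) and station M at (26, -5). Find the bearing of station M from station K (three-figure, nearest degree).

130°

Δeast = 26 − -14 = 40.00; Δnorth = -5 − 29 = -34.00.
Bearing = atan2(Δeast, Δnorth) mod 360° = 130.36° ≈ 130°.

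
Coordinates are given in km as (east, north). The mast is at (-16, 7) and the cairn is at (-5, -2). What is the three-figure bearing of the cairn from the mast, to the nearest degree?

Δeast = -5 − -16 = 11.00; Δnorth = -2 − 7 = -9.00.
Bearing = atan2(Δeast, Δnorth) mod 360° = 129.29° ≈ 129°.

129°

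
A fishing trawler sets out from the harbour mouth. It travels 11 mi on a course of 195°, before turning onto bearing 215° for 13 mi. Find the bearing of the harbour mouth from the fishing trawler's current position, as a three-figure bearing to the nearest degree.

026°

Leg 1 (195°, 11 mi): east 11 sin 195° = -2.85, north 11 cos 195° = -10.63
Leg 2 (215°, 13 mi): east 13 sin 215° = -7.46, north 13 cos 215° = -10.65
Net displacement: -10.30 east, -21.27 north. Direction back to start is (10.30, 21.27): bearing = atan2(10.30, 21.27) mod 360° = 25.84° ≈ 026°.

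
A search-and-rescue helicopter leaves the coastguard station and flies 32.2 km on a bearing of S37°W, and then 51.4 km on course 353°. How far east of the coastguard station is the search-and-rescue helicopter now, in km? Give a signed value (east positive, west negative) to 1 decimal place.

Leg 1 (S37°W, 32.2 km): east 32.2 sin 217° = -19.38, north 32.2 cos 217° = -25.72
Leg 2 (353°, 51.4 km): east 51.4 sin 353° = -6.26, north 51.4 cos 353° = 51.02
Net east component: -25.64 km.

-25.6 km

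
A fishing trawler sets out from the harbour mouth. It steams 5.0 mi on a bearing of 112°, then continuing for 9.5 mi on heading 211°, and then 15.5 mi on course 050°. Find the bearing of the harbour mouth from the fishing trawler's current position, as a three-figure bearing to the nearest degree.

Leg 1 (112°, 5.0 mi): east 5.0 sin 112° = 4.64, north 5.0 cos 112° = -1.87
Leg 2 (211°, 9.5 mi): east 9.5 sin 211° = -4.89, north 9.5 cos 211° = -8.14
Leg 3 (050°, 15.5 mi): east 15.5 sin 50° = 11.87, north 15.5 cos 50° = 9.96
Net displacement: 11.62 east, -0.05 north. Direction back to start is (-11.62, 0.05): bearing = atan2(-11.62, 0.05) mod 360° = 270.26° ≈ 270°.

270°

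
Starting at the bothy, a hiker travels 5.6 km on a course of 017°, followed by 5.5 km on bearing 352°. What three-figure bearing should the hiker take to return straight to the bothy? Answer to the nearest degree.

Leg 1 (017°, 5.6 km): east 5.6 sin 17° = 1.64, north 5.6 cos 17° = 5.36
Leg 2 (352°, 5.5 km): east 5.5 sin 352° = -0.77, north 5.5 cos 352° = 5.45
Net displacement: 0.87 east, 10.80 north. Direction back to start is (-0.87, -10.80): bearing = atan2(-0.87, -10.80) mod 360° = 184.61° ≈ 185°.

185°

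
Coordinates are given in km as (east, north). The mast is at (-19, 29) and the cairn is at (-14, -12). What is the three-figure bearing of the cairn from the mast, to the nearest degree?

Δeast = -14 − -19 = 5.00; Δnorth = -12 − 29 = -41.00.
Bearing = atan2(Δeast, Δnorth) mod 360° = 173.05° ≈ 173°.

173°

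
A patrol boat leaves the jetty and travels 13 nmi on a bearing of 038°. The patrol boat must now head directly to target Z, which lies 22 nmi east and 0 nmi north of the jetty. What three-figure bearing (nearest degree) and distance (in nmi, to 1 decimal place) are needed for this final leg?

Leg 1 (038°, 13 nmi): east 13 sin 38° = 8.00, north 13 cos 38° = 10.24
Current position: (8.00, 10.24). Target: (22, 0). Remaining: Δeast = 14.00, Δnorth = -10.24.
Bearing = atan2(14.00, -10.24) mod 360° = 126.20°; distance = √((14.00)² + (-10.24)²) = 17.345 nmi.

126°, 17.3 nmi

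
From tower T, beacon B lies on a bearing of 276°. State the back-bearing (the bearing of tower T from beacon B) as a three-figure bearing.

Back-bearing = 276° − 180° = 096°.

096°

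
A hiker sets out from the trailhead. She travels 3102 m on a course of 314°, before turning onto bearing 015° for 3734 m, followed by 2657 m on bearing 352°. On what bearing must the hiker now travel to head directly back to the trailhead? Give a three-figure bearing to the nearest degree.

Leg 1 (314°, 3102 m): east 3102 sin 314° = -2231.39, north 3102 cos 314° = 2154.83
Leg 2 (015°, 3734 m): east 3734 sin 15° = 966.43, north 3734 cos 15° = 3606.77
Leg 3 (352°, 2657 m): east 2657 sin 352° = -369.78, north 2657 cos 352° = 2631.14
Net displacement: -1634.74 east, 8392.74 north. Direction back to start is (1634.74, -8392.74): bearing = atan2(1634.74, -8392.74) mod 360° = 168.98° ≈ 169°.

169°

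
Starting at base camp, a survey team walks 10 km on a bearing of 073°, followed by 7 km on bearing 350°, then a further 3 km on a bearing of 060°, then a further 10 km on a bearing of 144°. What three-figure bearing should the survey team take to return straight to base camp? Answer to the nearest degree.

259°

Leg 1 (073°, 10 km): east 10 sin 73° = 9.56, north 10 cos 73° = 2.92
Leg 2 (350°, 7 km): east 7 sin 350° = -1.22, north 7 cos 350° = 6.89
Leg 3 (060°, 3 km): east 3 sin 60° = 2.60, north 3 cos 60° = 1.50
Leg 4 (144°, 10 km): east 10 sin 144° = 5.88, north 10 cos 144° = -8.09
Net displacement: 16.82 east, 3.23 north. Direction back to start is (-16.82, -3.23): bearing = atan2(-16.82, -3.23) mod 360° = 259.14° ≈ 259°.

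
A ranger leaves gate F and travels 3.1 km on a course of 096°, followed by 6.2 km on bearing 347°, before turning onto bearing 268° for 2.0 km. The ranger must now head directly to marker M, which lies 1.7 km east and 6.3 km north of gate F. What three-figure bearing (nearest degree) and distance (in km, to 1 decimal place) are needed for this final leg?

Leg 1 (096°, 3.1 km): east 3.1 sin 96° = 3.08, north 3.1 cos 96° = -0.32
Leg 2 (347°, 6.2 km): east 6.2 sin 347° = -1.39, north 6.2 cos 347° = 6.04
Leg 3 (268°, 2.0 km): east 2.0 sin 268° = -2.00, north 2.0 cos 268° = -0.07
Current position: (-0.31, 5.65). Target: (1.7, 6.3). Remaining: Δeast = 2.01, Δnorth = 0.65.
Bearing = atan2(2.01, 0.65) mod 360° = 72.01°; distance = √((2.01)² + (0.65)²) = 2.114 km.

072°, 2.1 km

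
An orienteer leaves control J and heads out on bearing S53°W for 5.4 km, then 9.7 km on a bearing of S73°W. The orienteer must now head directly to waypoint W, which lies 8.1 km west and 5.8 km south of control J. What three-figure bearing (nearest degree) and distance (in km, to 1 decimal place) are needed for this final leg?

Leg 1 (S53°W, 5.4 km): east 5.4 sin 233° = -4.31, north 5.4 cos 233° = -3.25
Leg 2 (S73°W, 9.7 km): east 9.7 sin 253° = -9.28, north 9.7 cos 253° = -2.84
Current position: (-13.59, -6.09). Target: (-8.1, -5.8). Remaining: Δeast = 5.49, Δnorth = 0.29.
Bearing = atan2(5.49, 0.29) mod 360° = 87.02°; distance = √((5.49)² + (0.29)²) = 5.496 km.

087°, 5.5 km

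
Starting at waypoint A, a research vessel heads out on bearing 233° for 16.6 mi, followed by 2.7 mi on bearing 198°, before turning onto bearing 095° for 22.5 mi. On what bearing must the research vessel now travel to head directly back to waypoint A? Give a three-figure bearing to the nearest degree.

330°

Leg 1 (233°, 16.6 mi): east 16.6 sin 233° = -13.26, north 16.6 cos 233° = -9.99
Leg 2 (198°, 2.7 mi): east 2.7 sin 198° = -0.83, north 2.7 cos 198° = -2.57
Leg 3 (095°, 22.5 mi): east 22.5 sin 95° = 22.41, north 22.5 cos 95° = -1.96
Net displacement: 8.32 east, -14.52 north. Direction back to start is (-8.32, 14.52): bearing = atan2(-8.32, 14.52) mod 360° = 330.18° ≈ 330°.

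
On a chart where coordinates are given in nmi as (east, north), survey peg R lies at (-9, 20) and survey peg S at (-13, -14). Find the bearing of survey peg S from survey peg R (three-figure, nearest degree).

Δeast = -13 − -9 = -4.00; Δnorth = -14 − 20 = -34.00.
Bearing = atan2(Δeast, Δnorth) mod 360° = 186.71° ≈ 187°.

187°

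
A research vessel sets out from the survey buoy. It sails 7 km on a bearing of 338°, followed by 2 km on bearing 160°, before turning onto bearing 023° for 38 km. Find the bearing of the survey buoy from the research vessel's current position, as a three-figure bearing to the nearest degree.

198°

Leg 1 (338°, 7 km): east 7 sin 338° = -2.62, north 7 cos 338° = 6.49
Leg 2 (160°, 2 km): east 2 sin 160° = 0.68, north 2 cos 160° = -1.88
Leg 3 (023°, 38 km): east 38 sin 23° = 14.85, north 38 cos 23° = 34.98
Net displacement: 12.91 east, 39.59 north. Direction back to start is (-12.91, -39.59): bearing = atan2(-12.91, -39.59) mod 360° = 198.06° ≈ 198°.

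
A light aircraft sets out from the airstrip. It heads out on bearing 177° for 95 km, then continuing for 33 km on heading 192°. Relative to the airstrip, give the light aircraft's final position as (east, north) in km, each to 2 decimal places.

(-1.89, -127.15)

Leg 1 (177°, 95 km): east 95 sin 177° = 4.97, north 95 cos 177° = -94.87
Leg 2 (192°, 33 km): east 33 sin 192° = -6.86, north 33 cos 192° = -32.28
Summing: -1.89 km east, -127.15 km north → (-1.89, -127.15).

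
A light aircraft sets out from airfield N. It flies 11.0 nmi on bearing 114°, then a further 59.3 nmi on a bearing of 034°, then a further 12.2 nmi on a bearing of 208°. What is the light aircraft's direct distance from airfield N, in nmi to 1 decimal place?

Leg 1 (114°, 11.0 nmi): east 11.0 sin 114° = 10.05, north 11.0 cos 114° = -4.47
Leg 2 (034°, 59.3 nmi): east 59.3 sin 34° = 33.16, north 59.3 cos 34° = 49.16
Leg 3 (208°, 12.2 nmi): east 12.2 sin 208° = -5.73, north 12.2 cos 208° = -10.77
Net: 37.48 east, 33.92 north. Distance = √((37.48)² + (33.92)²) = 50.549 nmi.

50.5 nmi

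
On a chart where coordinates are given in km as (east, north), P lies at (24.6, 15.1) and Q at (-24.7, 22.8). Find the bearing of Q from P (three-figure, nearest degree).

279°

Δeast = -24.7 − 24.6 = -49.30; Δnorth = 22.8 − 15.1 = 7.70.
Bearing = atan2(Δeast, Δnorth) mod 360° = 278.88° ≈ 279°.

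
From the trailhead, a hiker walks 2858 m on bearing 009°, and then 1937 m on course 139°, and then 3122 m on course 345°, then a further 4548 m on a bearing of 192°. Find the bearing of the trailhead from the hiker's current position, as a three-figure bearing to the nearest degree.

026°

Leg 1 (009°, 2858 m): east 2858 sin 9° = 447.09, north 2858 cos 9° = 2822.81
Leg 2 (139°, 1937 m): east 1937 sin 139° = 1270.79, north 1937 cos 139° = -1461.87
Leg 3 (345°, 3122 m): east 3122 sin 345° = -808.03, north 3122 cos 345° = 3015.62
Leg 4 (192°, 4548 m): east 4548 sin 192° = -945.58, north 4548 cos 192° = -4448.62
Net displacement: -35.74 east, -72.05 north. Direction back to start is (35.74, 72.05): bearing = atan2(35.74, 72.05) mod 360° = 26.38° ≈ 026°.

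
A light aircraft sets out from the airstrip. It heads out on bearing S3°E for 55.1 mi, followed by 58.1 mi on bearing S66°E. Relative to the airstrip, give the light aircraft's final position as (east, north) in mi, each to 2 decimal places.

Leg 1 (S3°E, 55.1 mi): east 55.1 sin 177° = 2.88, north 55.1 cos 177° = -55.02
Leg 2 (S66°E, 58.1 mi): east 58.1 sin 114° = 53.08, north 58.1 cos 114° = -23.63
Summing: 55.96 mi east, -78.66 mi north → (55.96, -78.66).

(55.96, -78.66)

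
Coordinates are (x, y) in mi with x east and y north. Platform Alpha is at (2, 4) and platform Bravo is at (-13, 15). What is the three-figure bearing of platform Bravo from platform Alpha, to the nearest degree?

306°

Δeast = -13 − 2 = -15.00; Δnorth = 15 − 4 = 11.00.
Bearing = atan2(Δeast, Δnorth) mod 360° = 306.25° ≈ 306°.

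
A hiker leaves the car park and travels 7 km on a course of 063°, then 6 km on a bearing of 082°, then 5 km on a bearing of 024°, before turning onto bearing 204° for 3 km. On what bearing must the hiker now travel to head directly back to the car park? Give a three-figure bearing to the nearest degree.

246°

Leg 1 (063°, 7 km): east 7 sin 63° = 6.24, north 7 cos 63° = 3.18
Leg 2 (082°, 6 km): east 6 sin 82° = 5.94, north 6 cos 82° = 0.84
Leg 3 (024°, 5 km): east 5 sin 24° = 2.03, north 5 cos 24° = 4.57
Leg 4 (204°, 3 km): east 3 sin 204° = -1.22, north 3 cos 204° = -2.74
Net displacement: 12.99 east, 5.84 north. Direction back to start is (-12.99, -5.84): bearing = atan2(-12.99, -5.84) mod 360° = 245.80° ≈ 246°.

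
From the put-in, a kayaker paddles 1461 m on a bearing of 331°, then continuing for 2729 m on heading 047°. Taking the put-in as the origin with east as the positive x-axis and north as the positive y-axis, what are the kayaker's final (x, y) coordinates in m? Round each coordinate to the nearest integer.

Leg 1 (331°, 1461 m): east 1461 sin 331° = -708.31, north 1461 cos 331° = 1277.82
Leg 2 (047°, 2729 m): east 2729 sin 47° = 1995.86, north 2729 cos 47° = 1861.17
Summing: 1287.56 m east, 3138.99 m north → (1288, 3139).

(1288, 3139)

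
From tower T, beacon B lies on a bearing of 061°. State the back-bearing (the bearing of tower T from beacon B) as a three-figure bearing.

241°

Back-bearing = 061° + 180° = 241°.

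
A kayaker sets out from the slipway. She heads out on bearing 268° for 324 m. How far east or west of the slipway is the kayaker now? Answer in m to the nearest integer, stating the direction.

Leg 1 (268°, 324 m): east 324 sin 268° = -323.80, north 324 cos 268° = -11.31
Net east component: -323.80 m.

324 m west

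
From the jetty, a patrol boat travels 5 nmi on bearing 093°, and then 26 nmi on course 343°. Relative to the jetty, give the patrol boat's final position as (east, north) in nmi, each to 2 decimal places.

(-2.61, 24.60)

Leg 1 (093°, 5 nmi): east 5 sin 93° = 4.99, north 5 cos 93° = -0.26
Leg 2 (343°, 26 nmi): east 26 sin 343° = -7.60, north 26 cos 343° = 24.86
Summing: -2.61 nmi east, 24.60 nmi north → (-2.61, 24.60).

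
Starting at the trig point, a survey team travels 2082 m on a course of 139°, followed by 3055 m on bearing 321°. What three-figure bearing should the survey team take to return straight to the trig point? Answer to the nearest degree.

Leg 1 (139°, 2082 m): east 2082 sin 139° = 1365.91, north 2082 cos 139° = -1571.31
Leg 2 (321°, 3055 m): east 3055 sin 321° = -1922.57, north 3055 cos 321° = 2374.18
Net displacement: -556.66 east, 802.88 north. Direction back to start is (556.66, -802.88): bearing = atan2(556.66, -802.88) mod 360° = 145.27° ≈ 145°.

145°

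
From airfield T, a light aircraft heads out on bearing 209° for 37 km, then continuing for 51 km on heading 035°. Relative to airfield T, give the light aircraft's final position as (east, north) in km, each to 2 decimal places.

Leg 1 (209°, 37 km): east 37 sin 209° = -17.94, north 37 cos 209° = -32.36
Leg 2 (035°, 51 km): east 51 sin 35° = 29.25, north 51 cos 35° = 41.78
Summing: 11.31 km east, 9.42 km north → (11.31, 9.42).

(11.31, 9.42)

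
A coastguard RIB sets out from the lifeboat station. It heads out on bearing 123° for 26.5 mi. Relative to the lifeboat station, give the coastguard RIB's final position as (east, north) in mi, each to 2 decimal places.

(22.22, -14.43)

Leg 1 (123°, 26.5 mi): east 26.5 sin 123° = 22.22, north 26.5 cos 123° = -14.43
Summing: 22.22 mi east, -14.43 mi north → (22.22, -14.43).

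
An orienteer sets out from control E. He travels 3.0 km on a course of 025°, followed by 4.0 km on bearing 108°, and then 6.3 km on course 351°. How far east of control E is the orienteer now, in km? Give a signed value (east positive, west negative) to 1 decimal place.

Leg 1 (025°, 3.0 km): east 3.0 sin 25° = 1.27, north 3.0 cos 25° = 2.72
Leg 2 (108°, 4.0 km): east 4.0 sin 108° = 3.80, north 4.0 cos 108° = -1.24
Leg 3 (351°, 6.3 km): east 6.3 sin 351° = -0.99, north 6.3 cos 351° = 6.22
Net east component: 4.09 km.

4.1 km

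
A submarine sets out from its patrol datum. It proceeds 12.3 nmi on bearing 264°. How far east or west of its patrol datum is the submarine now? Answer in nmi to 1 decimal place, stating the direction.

12.2 nmi west

Leg 1 (264°, 12.3 nmi): east 12.3 sin 264° = -12.23, north 12.3 cos 264° = -1.29
Net east component: -12.23 nmi.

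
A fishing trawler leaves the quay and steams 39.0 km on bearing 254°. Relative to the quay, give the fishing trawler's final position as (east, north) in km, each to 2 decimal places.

Leg 1 (254°, 39.0 km): east 39.0 sin 254° = -37.49, north 39.0 cos 254° = -10.75
Summing: -37.49 km east, -10.75 km north → (-37.49, -10.75).

(-37.49, -10.75)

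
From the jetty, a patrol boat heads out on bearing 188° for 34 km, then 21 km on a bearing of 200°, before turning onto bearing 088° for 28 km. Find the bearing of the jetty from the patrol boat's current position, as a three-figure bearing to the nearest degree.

Leg 1 (188°, 34 km): east 34 sin 188° = -4.73, north 34 cos 188° = -33.67
Leg 2 (200°, 21 km): east 21 sin 200° = -7.18, north 21 cos 200° = -19.73
Leg 3 (088°, 28 km): east 28 sin 88° = 27.98, north 28 cos 88° = 0.98
Net displacement: 16.07 east, -52.43 north. Direction back to start is (-16.07, 52.43): bearing = atan2(-16.07, 52.43) mod 360° = 342.96° ≈ 343°.

343°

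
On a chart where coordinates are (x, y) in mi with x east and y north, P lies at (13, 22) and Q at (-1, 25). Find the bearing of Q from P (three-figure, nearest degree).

282°

Δeast = -1 − 13 = -14.00; Δnorth = 25 − 22 = 3.00.
Bearing = atan2(Δeast, Δnorth) mod 360° = 282.09° ≈ 282°.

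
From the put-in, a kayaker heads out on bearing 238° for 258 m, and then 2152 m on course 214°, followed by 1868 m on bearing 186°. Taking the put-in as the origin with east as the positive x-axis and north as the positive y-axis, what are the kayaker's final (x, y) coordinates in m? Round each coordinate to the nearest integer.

(-1617, -3779)

Leg 1 (238°, 258 m): east 258 sin 238° = -218.80, north 258 cos 238° = -136.72
Leg 2 (214°, 2152 m): east 2152 sin 214° = -1203.38, north 2152 cos 214° = -1784.09
Leg 3 (186°, 1868 m): east 1868 sin 186° = -195.26, north 1868 cos 186° = -1857.77
Summing: -1617.44 m east, -3778.57 m north → (-1617, -3779).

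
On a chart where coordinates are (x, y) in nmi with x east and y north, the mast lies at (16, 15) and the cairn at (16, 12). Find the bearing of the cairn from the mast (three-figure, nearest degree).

Δeast = 16 − 16 = 0.00; Δnorth = 12 − 15 = -3.00.
Bearing = atan2(Δeast, Δnorth) mod 360° = 180.00° ≈ 180°.

180°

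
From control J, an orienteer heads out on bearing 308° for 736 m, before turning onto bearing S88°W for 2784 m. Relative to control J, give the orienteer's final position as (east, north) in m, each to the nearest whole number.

Leg 1 (308°, 736 m): east 736 sin 308° = -579.98, north 736 cos 308° = 453.13
Leg 2 (S88°W, 2784 m): east 2784 sin 268° = -2782.30, north 2784 cos 268° = -97.16
Summing: -3362.28 m east, 355.97 m north → (-3362, 356).

(-3362, 356)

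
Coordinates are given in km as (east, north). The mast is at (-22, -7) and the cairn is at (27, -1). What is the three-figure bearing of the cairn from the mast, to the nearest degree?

083°

Δeast = 27 − -22 = 49.00; Δnorth = -1 − -7 = 6.00.
Bearing = atan2(Δeast, Δnorth) mod 360° = 83.02° ≈ 083°.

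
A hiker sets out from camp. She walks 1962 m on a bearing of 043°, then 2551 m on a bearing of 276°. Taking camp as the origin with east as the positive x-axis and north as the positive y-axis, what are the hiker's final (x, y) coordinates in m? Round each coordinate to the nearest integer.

Leg 1 (043°, 1962 m): east 1962 sin 43° = 1338.08, north 1962 cos 43° = 1434.92
Leg 2 (276°, 2551 m): east 2551 sin 276° = -2537.03, north 2551 cos 276° = 266.65
Summing: -1198.94 m east, 1701.57 m north → (-1199, 1702).

(-1199, 1702)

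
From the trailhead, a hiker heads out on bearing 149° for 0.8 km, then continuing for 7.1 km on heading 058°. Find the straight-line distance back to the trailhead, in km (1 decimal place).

7.1 km

Leg 1 (149°, 0.8 km): east 0.8 sin 149° = 0.41, north 0.8 cos 149° = -0.69
Leg 2 (058°, 7.1 km): east 7.1 sin 58° = 6.02, north 7.1 cos 58° = 3.76
Net: 6.43 east, 3.08 north. Distance = √((6.43)² + (3.08)²) = 7.131 km.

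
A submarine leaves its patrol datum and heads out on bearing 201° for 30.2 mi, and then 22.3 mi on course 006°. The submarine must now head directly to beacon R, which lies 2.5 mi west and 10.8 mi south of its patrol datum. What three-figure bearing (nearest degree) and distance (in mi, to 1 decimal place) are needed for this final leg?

129°, 7.7 mi

Leg 1 (201°, 30.2 mi): east 30.2 sin 201° = -10.82, north 30.2 cos 201° = -28.19
Leg 2 (006°, 22.3 mi): east 22.3 sin 6° = 2.33, north 22.3 cos 6° = 22.18
Current position: (-8.49, -6.02). Target: (-2.5, -10.8). Remaining: Δeast = 5.99, Δnorth = -4.78.
Bearing = atan2(5.99, -4.78) mod 360° = 128.60°; distance = √((5.99)² + (-4.78)²) = 7.667 mi.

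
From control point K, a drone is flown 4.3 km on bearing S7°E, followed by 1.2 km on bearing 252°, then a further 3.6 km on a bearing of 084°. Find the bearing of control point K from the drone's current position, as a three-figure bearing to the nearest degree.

325°

Leg 1 (S7°E, 4.3 km): east 4.3 sin 173° = 0.52, north 4.3 cos 173° = -4.27
Leg 2 (252°, 1.2 km): east 1.2 sin 252° = -1.14, north 1.2 cos 252° = -0.37
Leg 3 (084°, 3.6 km): east 3.6 sin 84° = 3.58, north 3.6 cos 84° = 0.38
Net displacement: 2.96 east, -4.26 north. Direction back to start is (-2.96, 4.26): bearing = atan2(-2.96, 4.26) mod 360° = 325.19° ≈ 325°.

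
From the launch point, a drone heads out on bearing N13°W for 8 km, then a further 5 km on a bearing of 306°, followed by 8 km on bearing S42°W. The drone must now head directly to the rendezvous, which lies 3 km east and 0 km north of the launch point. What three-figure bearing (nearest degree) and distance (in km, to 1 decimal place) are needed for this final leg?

Leg 1 (N13°W, 8 km): east 8 sin 347° = -1.80, north 8 cos 347° = 7.79
Leg 2 (306°, 5 km): east 5 sin 306° = -4.05, north 5 cos 306° = 2.94
Leg 3 (S42°W, 8 km): east 8 sin 222° = -5.35, north 8 cos 222° = -5.95
Current position: (-11.20, 4.79). Target: (3, 0). Remaining: Δeast = 14.20, Δnorth = -4.79.
Bearing = atan2(14.20, -4.79) mod 360° = 108.64°; distance = √((14.20)² + (-4.79)²) = 14.984 km.

109°, 15.0 km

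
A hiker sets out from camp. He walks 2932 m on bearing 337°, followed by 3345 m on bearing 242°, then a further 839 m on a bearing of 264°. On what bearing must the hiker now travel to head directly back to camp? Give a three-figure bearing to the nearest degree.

Leg 1 (337°, 2932 m): east 2932 sin 337° = -1145.62, north 2932 cos 337° = 2698.92
Leg 2 (242°, 3345 m): east 3345 sin 242° = -2953.46, north 3345 cos 242° = -1570.38
Leg 3 (264°, 839 m): east 839 sin 264° = -834.40, north 839 cos 264° = -87.70
Net displacement: -4933.49 east, 1040.84 north. Direction back to start is (4933.49, -1040.84): bearing = atan2(4933.49, -1040.84) mod 360° = 101.91° ≈ 102°.

102°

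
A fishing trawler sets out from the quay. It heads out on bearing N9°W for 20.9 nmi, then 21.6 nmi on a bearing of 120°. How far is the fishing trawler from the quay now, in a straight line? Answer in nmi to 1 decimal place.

Leg 1 (N9°W, 20.9 nmi): east 20.9 sin 351° = -3.27, north 20.9 cos 351° = 20.64
Leg 2 (120°, 21.6 nmi): east 21.6 sin 120° = 18.71, north 21.6 cos 120° = -10.80
Net: 15.44 east, 9.84 north. Distance = √((15.44)² + (9.84)²) = 18.308 nmi.

18.3 nmi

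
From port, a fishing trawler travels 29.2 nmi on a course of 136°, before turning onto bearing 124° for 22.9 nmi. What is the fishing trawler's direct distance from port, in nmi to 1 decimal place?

51.8 nmi

Leg 1 (136°, 29.2 nmi): east 29.2 sin 136° = 20.28, north 29.2 cos 136° = -21.00
Leg 2 (124°, 22.9 nmi): east 22.9 sin 124° = 18.98, north 22.9 cos 124° = -12.81
Net: 39.27 east, -33.81 north. Distance = √((39.27)² + (-33.81)²) = 51.819 nmi.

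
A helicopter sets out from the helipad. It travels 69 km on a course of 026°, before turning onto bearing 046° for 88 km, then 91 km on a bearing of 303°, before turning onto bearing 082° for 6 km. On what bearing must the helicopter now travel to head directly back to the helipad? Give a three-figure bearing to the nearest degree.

188°

Leg 1 (026°, 69 km): east 69 sin 26° = 30.25, north 69 cos 26° = 62.02
Leg 2 (046°, 88 km): east 88 sin 46° = 63.30, north 88 cos 46° = 61.13
Leg 3 (303°, 91 km): east 91 sin 303° = -76.32, north 91 cos 303° = 49.56
Leg 4 (082°, 6 km): east 6 sin 82° = 5.94, north 6 cos 82° = 0.84
Net displacement: 23.17 east, 173.54 north. Direction back to start is (-23.17, -173.54): bearing = atan2(-23.17, -173.54) mod 360° = 187.61° ≈ 188°.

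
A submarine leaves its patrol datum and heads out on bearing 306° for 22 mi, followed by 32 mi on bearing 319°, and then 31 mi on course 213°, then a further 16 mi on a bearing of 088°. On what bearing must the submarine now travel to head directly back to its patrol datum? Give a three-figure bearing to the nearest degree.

Leg 1 (306°, 22 mi): east 22 sin 306° = -17.80, north 22 cos 306° = 12.93
Leg 2 (319°, 32 mi): east 32 sin 319° = -20.99, north 32 cos 319° = 24.15
Leg 3 (213°, 31 mi): east 31 sin 213° = -16.88, north 31 cos 213° = -26.00
Leg 4 (088°, 16 mi): east 16 sin 88° = 15.99, north 16 cos 88° = 0.56
Net displacement: -39.69 east, 11.64 north. Direction back to start is (39.69, -11.64): bearing = atan2(39.69, -11.64) mod 360° = 106.35° ≈ 106°.

106°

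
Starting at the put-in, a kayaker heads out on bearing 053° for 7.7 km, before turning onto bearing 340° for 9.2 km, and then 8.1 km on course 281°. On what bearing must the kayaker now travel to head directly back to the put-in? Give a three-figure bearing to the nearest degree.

162°

Leg 1 (053°, 7.7 km): east 7.7 sin 53° = 6.15, north 7.7 cos 53° = 4.63
Leg 2 (340°, 9.2 km): east 9.2 sin 340° = -3.15, north 9.2 cos 340° = 8.65
Leg 3 (281°, 8.1 km): east 8.1 sin 281° = -7.95, north 8.1 cos 281° = 1.55
Net displacement: -4.95 east, 14.82 north. Direction back to start is (4.95, -14.82): bearing = atan2(4.95, -14.82) mod 360° = 161.54° ≈ 162°.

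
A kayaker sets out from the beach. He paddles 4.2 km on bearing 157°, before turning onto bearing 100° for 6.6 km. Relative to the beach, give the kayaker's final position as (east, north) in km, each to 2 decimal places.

(8.14, -5.01)

Leg 1 (157°, 4.2 km): east 4.2 sin 157° = 1.64, north 4.2 cos 157° = -3.87
Leg 2 (100°, 6.6 km): east 6.6 sin 100° = 6.50, north 6.6 cos 100° = -1.15
Summing: 8.14 km east, -5.01 km north → (8.14, -5.01).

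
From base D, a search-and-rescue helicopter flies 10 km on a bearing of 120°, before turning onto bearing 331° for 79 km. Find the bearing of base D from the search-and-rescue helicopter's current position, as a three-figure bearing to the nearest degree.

Leg 1 (120°, 10 km): east 10 sin 120° = 8.66, north 10 cos 120° = -5.00
Leg 2 (331°, 79 km): east 79 sin 331° = -38.30, north 79 cos 331° = 69.09
Net displacement: -29.64 east, 64.09 north. Direction back to start is (29.64, -64.09): bearing = atan2(29.64, -64.09) mod 360° = 155.18° ≈ 155°.

155°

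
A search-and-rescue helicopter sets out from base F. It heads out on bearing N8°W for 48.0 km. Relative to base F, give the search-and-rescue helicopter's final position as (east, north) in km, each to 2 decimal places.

(-6.68, 47.53)

Leg 1 (N8°W, 48.0 km): east 48.0 sin 352° = -6.68, north 48.0 cos 352° = 47.53
Summing: -6.68 km east, 47.53 km north → (-6.68, 47.53).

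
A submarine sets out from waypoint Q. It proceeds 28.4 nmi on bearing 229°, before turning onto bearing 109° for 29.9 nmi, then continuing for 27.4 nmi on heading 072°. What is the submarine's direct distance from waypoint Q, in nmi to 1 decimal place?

Leg 1 (229°, 28.4 nmi): east 28.4 sin 229° = -21.43, north 28.4 cos 229° = -18.63
Leg 2 (109°, 29.9 nmi): east 29.9 sin 109° = 28.27, north 29.9 cos 109° = -9.73
Leg 3 (072°, 27.4 nmi): east 27.4 sin 72° = 26.06, north 27.4 cos 72° = 8.47
Net: 32.90 east, -19.90 north. Distance = √((32.90)² + (-19.90)²) = 38.447 nmi.

38.4 nmi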